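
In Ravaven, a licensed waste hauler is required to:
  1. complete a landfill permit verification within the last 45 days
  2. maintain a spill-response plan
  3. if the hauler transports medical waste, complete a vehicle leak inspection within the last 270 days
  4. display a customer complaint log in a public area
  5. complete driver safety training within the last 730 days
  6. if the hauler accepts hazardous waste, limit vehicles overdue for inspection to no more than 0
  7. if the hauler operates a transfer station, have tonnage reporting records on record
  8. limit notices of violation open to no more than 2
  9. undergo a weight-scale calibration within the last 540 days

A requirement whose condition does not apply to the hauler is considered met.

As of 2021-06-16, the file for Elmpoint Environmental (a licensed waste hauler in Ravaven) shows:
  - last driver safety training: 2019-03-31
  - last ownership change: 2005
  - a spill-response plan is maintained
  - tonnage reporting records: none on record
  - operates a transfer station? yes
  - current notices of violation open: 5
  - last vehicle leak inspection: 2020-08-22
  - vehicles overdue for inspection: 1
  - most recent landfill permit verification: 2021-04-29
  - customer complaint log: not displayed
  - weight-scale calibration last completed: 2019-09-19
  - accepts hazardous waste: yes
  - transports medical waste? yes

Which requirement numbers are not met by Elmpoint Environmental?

1. landfill permit verification 48 days ago vs limit 45 → not met
2. spill-response plan present → met
3. condition 'transports medical waste' holds; vehicle leak inspection 298 days ago vs limit 270 → not met
4. customer complaint log absent → not met
5. driver safety training 808 days ago vs limit 730 → not met
6. condition 'accepts hazardous waste' holds; vehicles overdue for inspection 1 > 0 → not met
7. condition 'operates a transfer station' holds; tonnage reporting records absent → not met
8. notices of violation open 5 > 2 → not met
9. weight-scale calibration 636 days ago vs limit 540 → not met
Not met: 1, 3, 4, 5, 6, 7, 8, 9

1, 3, 4, 5, 6, 7, 8, 9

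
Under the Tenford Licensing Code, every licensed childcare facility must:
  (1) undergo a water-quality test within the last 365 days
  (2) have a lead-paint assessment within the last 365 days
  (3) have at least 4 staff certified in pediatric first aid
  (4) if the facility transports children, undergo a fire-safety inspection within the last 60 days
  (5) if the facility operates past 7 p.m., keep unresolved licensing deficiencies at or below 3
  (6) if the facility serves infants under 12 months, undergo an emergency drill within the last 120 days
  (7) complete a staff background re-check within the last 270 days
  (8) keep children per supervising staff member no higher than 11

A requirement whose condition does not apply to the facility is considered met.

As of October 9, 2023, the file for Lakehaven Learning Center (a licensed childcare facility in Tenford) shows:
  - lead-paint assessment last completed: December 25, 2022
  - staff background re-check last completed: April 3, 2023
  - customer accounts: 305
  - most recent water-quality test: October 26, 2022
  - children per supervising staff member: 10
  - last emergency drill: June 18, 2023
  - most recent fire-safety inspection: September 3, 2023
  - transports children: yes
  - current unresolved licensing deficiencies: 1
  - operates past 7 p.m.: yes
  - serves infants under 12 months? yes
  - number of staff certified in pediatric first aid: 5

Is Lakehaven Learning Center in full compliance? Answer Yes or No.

1. water-quality test 348 days ago vs limit 365 → met
2. lead-paint assessment 288 days ago vs limit 365 → met
3. staff certified in pediatric first aid 5 ≥ 4 → met
4. condition 'transports children' holds; fire-safety inspection 36 days ago vs limit 60 → met
5. condition 'operates past 7 p.m.' holds; unresolved licensing deficiencies 1 ≤ 3 → met
6. condition 'serves infants under 12 months' holds; emergency drill 113 days ago vs limit 120 → met
7. staff background re-check 189 days ago vs limit 270 → met
8. children per supervising staff member 10 ≤ 11 → met
All met.

Yes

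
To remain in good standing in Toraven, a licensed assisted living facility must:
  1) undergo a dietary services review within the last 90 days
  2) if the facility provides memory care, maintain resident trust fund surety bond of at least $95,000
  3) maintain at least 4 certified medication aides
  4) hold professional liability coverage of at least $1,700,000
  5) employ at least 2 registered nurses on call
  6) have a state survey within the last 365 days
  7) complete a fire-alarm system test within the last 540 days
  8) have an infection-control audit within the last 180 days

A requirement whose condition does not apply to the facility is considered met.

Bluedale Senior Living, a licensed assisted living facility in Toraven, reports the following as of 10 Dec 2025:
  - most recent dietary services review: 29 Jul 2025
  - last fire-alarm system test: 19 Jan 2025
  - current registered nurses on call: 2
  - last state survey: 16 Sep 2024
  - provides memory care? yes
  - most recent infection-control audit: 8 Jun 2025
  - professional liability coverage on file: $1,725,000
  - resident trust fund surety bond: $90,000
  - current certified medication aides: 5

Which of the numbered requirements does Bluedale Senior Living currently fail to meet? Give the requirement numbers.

1, 2, 6, 8

1. dietary services review 134 days ago vs limit 90 → not met
2. condition 'provides memory care' holds; resident trust fund surety bond $90,000 < $95,000 → not met
3. certified medication aides 5 ≥ 4 → met
4. professional liability coverage $1,725,000 ≥ $1,700,000 → met
5. registered nurses on call 2 ≥ 2 → met
6. state survey 450 days ago vs limit 365 → not met
7. fire-alarm system test 325 days ago vs limit 540 → met
8. infection-control audit 185 days ago vs limit 180 → not met
Not met: 1, 2, 6, 8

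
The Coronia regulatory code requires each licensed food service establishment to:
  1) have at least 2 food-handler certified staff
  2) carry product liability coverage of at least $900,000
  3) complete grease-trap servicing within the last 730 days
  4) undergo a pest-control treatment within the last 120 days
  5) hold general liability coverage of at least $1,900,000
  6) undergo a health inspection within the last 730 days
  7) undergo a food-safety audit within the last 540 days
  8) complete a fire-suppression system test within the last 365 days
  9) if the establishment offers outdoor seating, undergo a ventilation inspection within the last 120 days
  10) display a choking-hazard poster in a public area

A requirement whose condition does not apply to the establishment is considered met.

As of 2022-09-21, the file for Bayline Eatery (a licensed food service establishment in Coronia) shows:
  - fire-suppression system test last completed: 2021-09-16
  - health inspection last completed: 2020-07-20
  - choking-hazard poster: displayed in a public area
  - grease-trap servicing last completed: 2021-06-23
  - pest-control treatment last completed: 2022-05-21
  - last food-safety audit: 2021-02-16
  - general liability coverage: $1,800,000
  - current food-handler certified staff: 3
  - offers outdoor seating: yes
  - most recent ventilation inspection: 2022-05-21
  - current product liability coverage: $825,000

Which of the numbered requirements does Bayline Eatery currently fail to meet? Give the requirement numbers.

2, 4, 5, 6, 7, 8, 9

1. food-handler certified staff 3 ≥ 2 → met
2. product liability coverage $825,000 < $900,000 → not met
3. grease-trap servicing 455 days ago vs limit 730 → met
4. pest-control treatment 123 days ago vs limit 120 → not met
5. general liability coverage $1,800,000 < $1,900,000 → not met
6. health inspection 793 days ago vs limit 730 → not met
7. food-safety audit 582 days ago vs limit 540 → not met
8. fire-suppression system test 370 days ago vs limit 365 → not met
9. condition 'offers outdoor seating' holds; ventilation inspection 123 days ago vs limit 120 → not met
10. choking-hazard poster present → met
Not met: 2, 4, 5, 6, 7, 8, 9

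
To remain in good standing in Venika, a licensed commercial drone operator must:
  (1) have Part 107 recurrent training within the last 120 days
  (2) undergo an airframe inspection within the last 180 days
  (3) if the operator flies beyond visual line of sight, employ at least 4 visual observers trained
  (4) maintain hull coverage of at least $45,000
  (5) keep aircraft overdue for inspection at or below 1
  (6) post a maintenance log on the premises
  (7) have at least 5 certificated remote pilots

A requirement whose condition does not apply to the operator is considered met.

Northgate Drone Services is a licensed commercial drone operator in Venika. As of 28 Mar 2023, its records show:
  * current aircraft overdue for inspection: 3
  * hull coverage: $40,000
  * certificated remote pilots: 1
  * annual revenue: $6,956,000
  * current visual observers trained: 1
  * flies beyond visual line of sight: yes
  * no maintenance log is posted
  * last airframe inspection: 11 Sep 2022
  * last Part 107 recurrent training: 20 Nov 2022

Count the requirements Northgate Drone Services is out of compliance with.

7

1. Part 107 recurrent training 128 days ago vs limit 120 → not met
2. airframe inspection 198 days ago vs limit 180 → not met
3. condition 'flies beyond visual line of sight' holds; visual observers trained 1 < 4 → not met
4. hull coverage $40,000 < $45,000 → not met
5. aircraft overdue for inspection 3 > 1 → not met
6. maintenance log absent → not met
7. certificated remote pilots 1 < 5 → not met
Not met: 7 of 7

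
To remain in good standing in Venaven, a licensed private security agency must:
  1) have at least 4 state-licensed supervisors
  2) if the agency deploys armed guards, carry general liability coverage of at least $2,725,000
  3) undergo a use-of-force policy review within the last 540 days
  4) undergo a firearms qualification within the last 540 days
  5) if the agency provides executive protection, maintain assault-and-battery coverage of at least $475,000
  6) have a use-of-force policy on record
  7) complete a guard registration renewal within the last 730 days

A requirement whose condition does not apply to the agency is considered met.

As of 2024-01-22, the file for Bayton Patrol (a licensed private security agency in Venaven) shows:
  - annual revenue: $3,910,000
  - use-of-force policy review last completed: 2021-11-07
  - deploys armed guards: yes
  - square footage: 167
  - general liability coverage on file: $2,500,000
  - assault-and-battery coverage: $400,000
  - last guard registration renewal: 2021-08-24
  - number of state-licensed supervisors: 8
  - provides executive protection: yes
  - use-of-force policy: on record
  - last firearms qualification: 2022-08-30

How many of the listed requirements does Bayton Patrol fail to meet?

1. state-licensed supervisors 8 ≥ 4 → met
2. condition 'deploys armed guards' holds; general liability coverage $2,500,000 < $2,725,000 → not met
3. use-of-force policy review 806 days ago vs limit 540 → not met
4. firearms qualification 510 days ago vs limit 540 → met
5. condition 'provides executive protection' holds; assault-and-battery coverage $400,000 < $475,000 → not met
6. use-of-force policy present → met
7. guard registration renewal 881 days ago vs limit 730 → not met
Not met: 4 of 7

4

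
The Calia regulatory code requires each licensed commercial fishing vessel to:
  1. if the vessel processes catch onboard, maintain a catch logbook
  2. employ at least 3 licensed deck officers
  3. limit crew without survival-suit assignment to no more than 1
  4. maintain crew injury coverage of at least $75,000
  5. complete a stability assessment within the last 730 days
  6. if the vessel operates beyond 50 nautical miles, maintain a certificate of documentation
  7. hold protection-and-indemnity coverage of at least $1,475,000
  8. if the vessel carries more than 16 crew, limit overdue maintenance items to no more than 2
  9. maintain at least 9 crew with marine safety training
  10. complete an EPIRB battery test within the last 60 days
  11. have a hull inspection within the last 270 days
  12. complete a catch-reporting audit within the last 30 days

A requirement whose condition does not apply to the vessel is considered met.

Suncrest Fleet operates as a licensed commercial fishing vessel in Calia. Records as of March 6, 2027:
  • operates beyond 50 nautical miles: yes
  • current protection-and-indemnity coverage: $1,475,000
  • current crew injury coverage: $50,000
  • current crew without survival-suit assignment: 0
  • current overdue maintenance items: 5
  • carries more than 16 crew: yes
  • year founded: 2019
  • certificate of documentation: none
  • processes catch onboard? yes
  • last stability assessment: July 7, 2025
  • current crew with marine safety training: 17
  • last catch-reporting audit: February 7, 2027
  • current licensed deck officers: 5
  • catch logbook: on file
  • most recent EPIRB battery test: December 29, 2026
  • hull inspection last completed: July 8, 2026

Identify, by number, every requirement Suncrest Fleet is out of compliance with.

4, 6, 8, 10

1. condition 'processes catch onboard' holds; catch logbook present → met
2. licensed deck officers 5 ≥ 3 → met
3. crew without survival-suit assignment 0 ≤ 1 → met
4. crew injury coverage $50,000 < $75,000 → not met
5. stability assessment 607 days ago vs limit 730 → met
6. condition 'operates beyond 50 nautical miles' holds; certificate of documentation absent → not met
7. protection-and-indemnity coverage $1,475,000 ≥ $1,475,000 → met
8. condition 'carries more than 16 crew' holds; overdue maintenance items 5 > 2 → not met
9. crew with marine safety training 17 ≥ 9 → met
10. EPIRB battery test 67 days ago vs limit 60 → not met
11. hull inspection 241 days ago vs limit 270 → met
12. catch-reporting audit 27 days ago vs limit 30 → met
Not met: 4, 6, 8, 10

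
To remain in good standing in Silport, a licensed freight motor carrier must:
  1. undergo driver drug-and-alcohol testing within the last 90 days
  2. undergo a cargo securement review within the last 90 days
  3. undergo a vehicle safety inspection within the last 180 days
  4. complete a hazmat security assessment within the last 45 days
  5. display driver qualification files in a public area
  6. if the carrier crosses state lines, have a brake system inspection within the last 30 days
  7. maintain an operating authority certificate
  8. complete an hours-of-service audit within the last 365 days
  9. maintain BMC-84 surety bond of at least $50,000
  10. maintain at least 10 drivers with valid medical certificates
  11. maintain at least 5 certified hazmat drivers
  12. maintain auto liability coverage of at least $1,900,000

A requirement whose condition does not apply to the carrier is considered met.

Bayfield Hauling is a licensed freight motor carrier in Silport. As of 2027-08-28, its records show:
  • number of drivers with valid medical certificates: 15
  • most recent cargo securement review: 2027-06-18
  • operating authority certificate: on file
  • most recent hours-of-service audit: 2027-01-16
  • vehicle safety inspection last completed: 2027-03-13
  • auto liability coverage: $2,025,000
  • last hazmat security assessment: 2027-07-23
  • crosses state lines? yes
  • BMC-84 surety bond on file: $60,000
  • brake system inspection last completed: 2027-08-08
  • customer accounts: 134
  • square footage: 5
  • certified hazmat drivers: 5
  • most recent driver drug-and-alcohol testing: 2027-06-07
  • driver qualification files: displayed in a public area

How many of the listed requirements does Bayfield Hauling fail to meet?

1. driver drug-and-alcohol testing 82 days ago vs limit 90 → met
2. cargo securement review 71 days ago vs limit 90 → met
3. vehicle safety inspection 168 days ago vs limit 180 → met
4. hazmat security assessment 36 days ago vs limit 45 → met
5. driver qualification files present → met
6. condition 'crosses state lines' holds; brake system inspection 20 days ago vs limit 30 → met
7. operating authority certificate present → met
8. hours-of-service audit 224 days ago vs limit 365 → met
9. BMC-84 surety bond $60,000 ≥ $50,000 → met
10. drivers with valid medical certificates 15 ≥ 10 → met
11. certified hazmat drivers 5 ≥ 5 → met
12. auto liability coverage $2,025,000 ≥ $1,900,000 → met
Not met: 0 of 12

0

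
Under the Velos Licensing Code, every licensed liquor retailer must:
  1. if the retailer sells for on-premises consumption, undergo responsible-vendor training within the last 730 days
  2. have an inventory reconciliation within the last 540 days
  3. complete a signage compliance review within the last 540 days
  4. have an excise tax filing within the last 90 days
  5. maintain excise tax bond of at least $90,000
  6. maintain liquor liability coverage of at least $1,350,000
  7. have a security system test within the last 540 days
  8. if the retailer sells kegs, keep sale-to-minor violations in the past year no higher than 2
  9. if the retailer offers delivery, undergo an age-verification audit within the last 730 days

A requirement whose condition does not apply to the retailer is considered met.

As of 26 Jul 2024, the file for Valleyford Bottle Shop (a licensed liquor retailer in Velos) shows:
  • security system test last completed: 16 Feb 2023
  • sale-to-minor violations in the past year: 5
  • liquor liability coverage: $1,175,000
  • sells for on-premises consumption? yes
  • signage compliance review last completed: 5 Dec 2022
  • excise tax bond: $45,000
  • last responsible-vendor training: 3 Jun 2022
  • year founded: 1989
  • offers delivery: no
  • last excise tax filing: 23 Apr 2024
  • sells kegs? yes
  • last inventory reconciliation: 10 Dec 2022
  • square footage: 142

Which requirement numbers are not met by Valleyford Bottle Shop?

1. condition 'sells for on-premises consumption' holds; responsible-vendor training 784 days ago vs limit 730 → not met
2. inventory reconciliation 594 days ago vs limit 540 → not met
3. signage compliance review 599 days ago vs limit 540 → not met
4. excise tax filing 94 days ago vs limit 90 → not met
5. excise tax bond $45,000 < $90,000 → not met
6. liquor liability coverage $1,175,000 < $1,350,000 → not met
7. security system test 526 days ago vs limit 540 → met
8. condition 'sells kegs' holds; sale-to-minor violations in the past year 5 > 2 → not met
9. condition 'offers delivery' does not hold → requirement n/a → met
Not met: 1, 2, 3, 4, 5, 6, 8

1, 2, 3, 4, 5, 6, 8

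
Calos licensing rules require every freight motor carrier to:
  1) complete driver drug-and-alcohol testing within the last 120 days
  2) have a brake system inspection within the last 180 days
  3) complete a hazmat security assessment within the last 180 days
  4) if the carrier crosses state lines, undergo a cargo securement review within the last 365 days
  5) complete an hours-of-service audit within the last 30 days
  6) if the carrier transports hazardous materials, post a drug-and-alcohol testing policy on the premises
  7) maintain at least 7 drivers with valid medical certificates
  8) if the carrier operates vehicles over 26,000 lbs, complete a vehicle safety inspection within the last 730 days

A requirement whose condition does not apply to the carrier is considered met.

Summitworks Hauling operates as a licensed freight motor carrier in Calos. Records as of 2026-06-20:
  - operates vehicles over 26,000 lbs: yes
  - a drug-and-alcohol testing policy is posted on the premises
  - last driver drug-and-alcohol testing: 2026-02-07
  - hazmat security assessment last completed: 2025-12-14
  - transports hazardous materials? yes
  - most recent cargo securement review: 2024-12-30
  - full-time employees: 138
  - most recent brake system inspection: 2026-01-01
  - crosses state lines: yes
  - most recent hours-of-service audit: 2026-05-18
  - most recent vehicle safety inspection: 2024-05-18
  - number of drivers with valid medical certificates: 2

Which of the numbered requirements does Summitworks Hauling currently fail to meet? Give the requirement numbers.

1. driver drug-and-alcohol testing 133 days ago vs limit 120 → not met
2. brake system inspection 170 days ago vs limit 180 → met
3. hazmat security assessment 188 days ago vs limit 180 → not met
4. condition 'crosses state lines' holds; cargo securement review 537 days ago vs limit 365 → not met
5. hours-of-service audit 33 days ago vs limit 30 → not met
6. condition 'transports hazardous materials' holds; drug-and-alcohol testing policy present → met
7. drivers with valid medical certificates 2 < 7 → not met
8. condition 'operates vehicles over 26,000 lbs' holds; vehicle safety inspection 763 days ago vs limit 730 → not met
Not met: 1, 3, 4, 5, 7, 8

1, 3, 4, 5, 7, 8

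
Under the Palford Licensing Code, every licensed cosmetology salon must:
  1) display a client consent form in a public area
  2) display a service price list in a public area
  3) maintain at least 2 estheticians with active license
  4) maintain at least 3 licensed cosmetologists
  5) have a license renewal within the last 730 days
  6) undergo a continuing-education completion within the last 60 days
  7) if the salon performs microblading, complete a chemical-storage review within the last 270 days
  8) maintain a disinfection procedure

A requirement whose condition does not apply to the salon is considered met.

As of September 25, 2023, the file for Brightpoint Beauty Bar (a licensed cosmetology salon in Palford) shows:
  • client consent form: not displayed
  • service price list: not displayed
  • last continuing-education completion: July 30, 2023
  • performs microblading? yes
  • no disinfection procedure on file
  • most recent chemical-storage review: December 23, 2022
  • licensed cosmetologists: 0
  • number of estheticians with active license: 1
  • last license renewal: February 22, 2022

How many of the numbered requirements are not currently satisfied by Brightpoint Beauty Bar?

6

1. client consent form absent → not met
2. service price list absent → not met
3. estheticians with active license 1 < 2 → not met
4. licensed cosmetologists 0 < 3 → not met
5. license renewal 580 days ago vs limit 730 → met
6. continuing-education completion 57 days ago vs limit 60 → met
7. condition 'performs microblading' holds; chemical-storage review 276 days ago vs limit 270 → not met
8. disinfection procedure absent → not met
Not met: 6 of 8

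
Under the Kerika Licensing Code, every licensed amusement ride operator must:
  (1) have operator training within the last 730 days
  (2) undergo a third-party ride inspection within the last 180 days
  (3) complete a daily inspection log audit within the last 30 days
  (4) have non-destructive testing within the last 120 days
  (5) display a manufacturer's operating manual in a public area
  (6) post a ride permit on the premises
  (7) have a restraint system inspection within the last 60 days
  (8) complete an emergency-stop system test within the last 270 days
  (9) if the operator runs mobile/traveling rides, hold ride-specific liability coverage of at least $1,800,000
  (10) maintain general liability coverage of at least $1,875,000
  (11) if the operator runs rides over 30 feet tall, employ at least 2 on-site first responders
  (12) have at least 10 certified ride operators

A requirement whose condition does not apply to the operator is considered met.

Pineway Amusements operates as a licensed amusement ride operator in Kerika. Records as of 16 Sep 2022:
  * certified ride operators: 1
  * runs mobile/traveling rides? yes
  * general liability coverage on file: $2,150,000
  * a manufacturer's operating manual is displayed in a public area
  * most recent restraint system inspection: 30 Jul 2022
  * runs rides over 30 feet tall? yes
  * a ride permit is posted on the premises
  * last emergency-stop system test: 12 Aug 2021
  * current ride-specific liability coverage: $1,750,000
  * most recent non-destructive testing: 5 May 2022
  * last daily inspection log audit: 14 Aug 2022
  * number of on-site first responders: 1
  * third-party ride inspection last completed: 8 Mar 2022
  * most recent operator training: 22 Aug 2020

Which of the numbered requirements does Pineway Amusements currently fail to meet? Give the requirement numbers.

1, 2, 3, 4, 8, 9, 11, 12

1. operator training 755 days ago vs limit 730 → not met
2. third-party ride inspection 192 days ago vs limit 180 → not met
3. daily inspection log audit 33 days ago vs limit 30 → not met
4. non-destructive testing 134 days ago vs limit 120 → not met
5. manufacturer's operating manual present → met
6. ride permit present → met
7. restraint system inspection 48 days ago vs limit 60 → met
8. emergency-stop system test 400 days ago vs limit 270 → not met
9. condition 'runs mobile/traveling rides' holds; ride-specific liability coverage $1,750,000 < $1,800,000 → not met
10. general liability coverage $2,150,000 ≥ $1,875,000 → met
11. condition 'runs rides over 30 feet tall' holds; on-site first responders 1 < 2 → not met
12. certified ride operators 1 < 10 → not met
Not met: 1, 2, 3, 4, 8, 9, 11, 12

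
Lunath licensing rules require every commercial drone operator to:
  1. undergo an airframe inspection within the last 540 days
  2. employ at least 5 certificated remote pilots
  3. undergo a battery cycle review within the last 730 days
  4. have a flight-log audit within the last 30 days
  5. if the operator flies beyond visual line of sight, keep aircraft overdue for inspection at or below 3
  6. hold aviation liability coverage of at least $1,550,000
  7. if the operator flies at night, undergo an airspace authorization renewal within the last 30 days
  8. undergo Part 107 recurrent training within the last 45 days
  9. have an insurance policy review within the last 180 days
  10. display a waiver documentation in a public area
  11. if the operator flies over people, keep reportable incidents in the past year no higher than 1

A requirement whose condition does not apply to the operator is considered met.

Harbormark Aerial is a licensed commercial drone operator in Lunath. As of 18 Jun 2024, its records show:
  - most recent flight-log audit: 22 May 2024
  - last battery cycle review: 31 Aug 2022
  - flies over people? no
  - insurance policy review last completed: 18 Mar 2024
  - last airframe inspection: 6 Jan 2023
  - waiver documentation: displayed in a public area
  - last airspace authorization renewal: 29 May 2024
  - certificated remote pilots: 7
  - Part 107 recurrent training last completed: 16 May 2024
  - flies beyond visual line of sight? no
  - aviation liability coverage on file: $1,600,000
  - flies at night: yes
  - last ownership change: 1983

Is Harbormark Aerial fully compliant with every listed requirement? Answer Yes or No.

1. airframe inspection 529 days ago vs limit 540 → met
2. certificated remote pilots 7 ≥ 5 → met
3. battery cycle review 657 days ago vs limit 730 → met
4. flight-log audit 27 days ago vs limit 30 → met
5. condition 'flies beyond visual line of sight' does not hold → requirement n/a → met
6. aviation liability coverage $1,600,000 ≥ $1,550,000 → met
7. condition 'flies at night' holds; airspace authorization renewal 20 days ago vs limit 30 → met
8. Part 107 recurrent training 33 days ago vs limit 45 → met
9. insurance policy review 92 days ago vs limit 180 → met
10. waiver documentation present → met
11. condition 'flies over people' does not hold → requirement n/a → met
All met.

Yes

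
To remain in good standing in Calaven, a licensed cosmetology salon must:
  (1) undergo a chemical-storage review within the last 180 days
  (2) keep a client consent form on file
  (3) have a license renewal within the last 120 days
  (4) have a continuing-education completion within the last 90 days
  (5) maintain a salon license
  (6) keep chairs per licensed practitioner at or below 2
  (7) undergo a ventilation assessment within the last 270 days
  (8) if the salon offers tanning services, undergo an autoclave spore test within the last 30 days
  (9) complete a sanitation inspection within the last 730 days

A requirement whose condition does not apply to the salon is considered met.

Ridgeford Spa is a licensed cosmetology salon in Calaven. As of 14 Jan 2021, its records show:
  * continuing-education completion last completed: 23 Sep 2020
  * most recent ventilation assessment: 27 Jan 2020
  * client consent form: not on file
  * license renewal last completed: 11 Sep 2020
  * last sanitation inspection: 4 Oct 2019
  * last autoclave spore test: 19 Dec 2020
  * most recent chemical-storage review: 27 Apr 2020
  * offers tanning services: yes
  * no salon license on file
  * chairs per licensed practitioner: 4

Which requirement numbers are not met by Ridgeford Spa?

1. chemical-storage review 262 days ago vs limit 180 → not met
2. client consent form absent → not met
3. license renewal 125 days ago vs limit 120 → not met
4. continuing-education completion 113 days ago vs limit 90 → not met
5. salon license absent → not met
6. chairs per licensed practitioner 4 > 2 → not met
7. ventilation assessment 353 days ago vs limit 270 → not met
8. condition 'offers tanning services' holds; autoclave spore test 26 days ago vs limit 30 → met
9. sanitation inspection 468 days ago vs limit 730 → met
Not met: 1, 2, 3, 4, 5, 6, 7

1, 2, 3, 4, 5, 6, 7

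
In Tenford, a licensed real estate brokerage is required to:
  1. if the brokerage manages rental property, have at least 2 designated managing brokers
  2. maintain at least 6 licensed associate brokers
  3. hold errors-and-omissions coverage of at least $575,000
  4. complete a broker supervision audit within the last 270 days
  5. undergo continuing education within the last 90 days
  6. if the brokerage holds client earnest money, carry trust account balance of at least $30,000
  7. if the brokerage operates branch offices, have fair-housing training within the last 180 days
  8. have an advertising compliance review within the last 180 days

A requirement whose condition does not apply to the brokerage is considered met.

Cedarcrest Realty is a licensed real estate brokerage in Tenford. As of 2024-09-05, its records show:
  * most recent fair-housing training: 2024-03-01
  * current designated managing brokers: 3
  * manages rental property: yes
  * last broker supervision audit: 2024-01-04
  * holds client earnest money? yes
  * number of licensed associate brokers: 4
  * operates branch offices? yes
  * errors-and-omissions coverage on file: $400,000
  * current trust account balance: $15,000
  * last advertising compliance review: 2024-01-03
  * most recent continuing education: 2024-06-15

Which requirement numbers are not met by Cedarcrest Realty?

1. condition 'manages rental property' holds; designated managing brokers 3 ≥ 2 → met
2. licensed associate brokers 4 < 6 → not met
3. errors-and-omissions coverage $400,000 < $575,000 → not met
4. broker supervision audit 245 days ago vs limit 270 → met
5. continuing education 82 days ago vs limit 90 → met
6. condition 'holds client earnest money' holds; trust account balance $15,000 < $30,000 → not met
7. condition 'operates branch offices' holds; fair-housing training 188 days ago vs limit 180 → not met
8. advertising compliance review 246 days ago vs limit 180 → not met
Not met: 2, 3, 6, 7, 8

2, 3, 6, 7, 8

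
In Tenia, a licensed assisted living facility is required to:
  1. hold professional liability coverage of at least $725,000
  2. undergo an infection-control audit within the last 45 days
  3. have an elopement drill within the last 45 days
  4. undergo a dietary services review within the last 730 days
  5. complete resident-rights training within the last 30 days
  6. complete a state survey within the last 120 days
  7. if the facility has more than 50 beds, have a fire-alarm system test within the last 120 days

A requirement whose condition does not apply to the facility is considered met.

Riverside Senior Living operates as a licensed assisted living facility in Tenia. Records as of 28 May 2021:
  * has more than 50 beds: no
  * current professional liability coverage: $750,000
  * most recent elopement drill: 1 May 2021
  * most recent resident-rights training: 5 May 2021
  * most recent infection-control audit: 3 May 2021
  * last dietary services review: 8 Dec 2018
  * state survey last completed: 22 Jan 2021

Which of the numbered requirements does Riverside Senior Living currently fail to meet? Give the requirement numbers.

1. professional liability coverage $750,000 ≥ $725,000 → met
2. infection-control audit 25 days ago vs limit 45 → met
3. elopement drill 27 days ago vs limit 45 → met
4. dietary services review 902 days ago vs limit 730 → not met
5. resident-rights training 23 days ago vs limit 30 → met
6. state survey 126 days ago vs limit 120 → not met
7. condition 'has more than 50 beds' does not hold → requirement n/a → met
Not met: 4, 6

4, 6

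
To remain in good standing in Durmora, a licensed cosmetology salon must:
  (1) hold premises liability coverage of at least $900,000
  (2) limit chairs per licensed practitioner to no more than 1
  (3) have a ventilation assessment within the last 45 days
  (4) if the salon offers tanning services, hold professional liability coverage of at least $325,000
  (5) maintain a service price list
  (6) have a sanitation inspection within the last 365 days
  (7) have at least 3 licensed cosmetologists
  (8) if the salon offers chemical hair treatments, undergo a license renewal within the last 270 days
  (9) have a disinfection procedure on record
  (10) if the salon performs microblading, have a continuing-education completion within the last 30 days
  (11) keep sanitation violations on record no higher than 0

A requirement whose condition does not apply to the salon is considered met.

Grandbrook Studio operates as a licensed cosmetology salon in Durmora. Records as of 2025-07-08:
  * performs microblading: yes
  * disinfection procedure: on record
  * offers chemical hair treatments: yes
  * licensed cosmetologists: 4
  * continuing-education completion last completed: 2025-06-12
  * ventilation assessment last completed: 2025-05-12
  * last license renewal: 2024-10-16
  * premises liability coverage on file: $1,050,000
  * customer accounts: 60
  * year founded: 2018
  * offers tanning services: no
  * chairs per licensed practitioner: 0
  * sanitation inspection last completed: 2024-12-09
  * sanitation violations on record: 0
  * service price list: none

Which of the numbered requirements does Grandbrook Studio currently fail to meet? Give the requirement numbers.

3, 5

1. premises liability coverage $1,050,000 ≥ $900,000 → met
2. chairs per licensed practitioner 0 ≤ 1 → met
3. ventilation assessment 57 days ago vs limit 45 → not met
4. condition 'offers tanning services' does not hold → requirement n/a → met
5. service price list absent → not met
6. sanitation inspection 211 days ago vs limit 365 → met
7. licensed cosmetologists 4 ≥ 3 → met
8. condition 'offers chemical hair treatments' holds; license renewal 265 days ago vs limit 270 → met
9. disinfection procedure present → met
10. condition 'performs microblading' holds; continuing-education completion 26 days ago vs limit 30 → met
11. sanitation violations on record 0 ≤ 0 → met
Not met: 3, 5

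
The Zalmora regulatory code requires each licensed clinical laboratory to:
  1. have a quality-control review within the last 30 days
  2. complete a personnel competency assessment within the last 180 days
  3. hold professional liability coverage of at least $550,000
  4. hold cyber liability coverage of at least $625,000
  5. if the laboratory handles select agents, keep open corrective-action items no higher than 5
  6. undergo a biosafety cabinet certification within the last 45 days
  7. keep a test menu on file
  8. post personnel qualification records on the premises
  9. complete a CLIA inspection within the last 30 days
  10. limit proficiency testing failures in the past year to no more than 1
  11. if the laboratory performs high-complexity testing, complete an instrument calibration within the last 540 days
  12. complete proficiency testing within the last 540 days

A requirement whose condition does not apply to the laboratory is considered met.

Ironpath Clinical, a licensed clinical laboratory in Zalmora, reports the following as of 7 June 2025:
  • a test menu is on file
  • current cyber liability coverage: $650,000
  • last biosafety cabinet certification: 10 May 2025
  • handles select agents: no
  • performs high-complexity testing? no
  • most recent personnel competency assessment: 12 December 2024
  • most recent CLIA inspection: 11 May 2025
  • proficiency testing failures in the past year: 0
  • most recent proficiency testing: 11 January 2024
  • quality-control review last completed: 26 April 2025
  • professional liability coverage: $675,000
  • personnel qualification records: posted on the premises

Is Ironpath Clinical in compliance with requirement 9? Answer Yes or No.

9. CLIA inspection 27 days ago vs limit 30 → met

Yes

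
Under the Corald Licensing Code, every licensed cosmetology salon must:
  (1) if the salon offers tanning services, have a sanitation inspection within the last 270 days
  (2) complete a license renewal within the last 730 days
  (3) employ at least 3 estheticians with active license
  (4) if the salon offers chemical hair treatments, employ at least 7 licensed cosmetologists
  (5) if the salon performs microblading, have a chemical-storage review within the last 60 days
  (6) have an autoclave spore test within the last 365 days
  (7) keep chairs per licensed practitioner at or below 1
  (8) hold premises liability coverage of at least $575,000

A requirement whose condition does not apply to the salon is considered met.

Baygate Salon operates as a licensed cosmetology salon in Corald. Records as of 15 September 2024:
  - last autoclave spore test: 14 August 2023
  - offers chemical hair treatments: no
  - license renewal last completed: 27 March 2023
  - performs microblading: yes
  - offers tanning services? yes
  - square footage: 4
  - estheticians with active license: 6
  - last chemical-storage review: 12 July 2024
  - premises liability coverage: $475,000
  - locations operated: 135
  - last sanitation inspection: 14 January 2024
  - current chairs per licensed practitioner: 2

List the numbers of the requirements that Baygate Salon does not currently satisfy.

5, 6, 7, 8

1. condition 'offers tanning services' holds; sanitation inspection 245 days ago vs limit 270 → met
2. license renewal 538 days ago vs limit 730 → met
3. estheticians with active license 6 ≥ 3 → met
4. condition 'offers chemical hair treatments' does not hold → requirement n/a → met
5. condition 'performs microblading' holds; chemical-storage review 65 days ago vs limit 60 → not met
6. autoclave spore test 398 days ago vs limit 365 → not met
7. chairs per licensed practitioner 2 > 1 → not met
8. premises liability coverage $475,000 < $575,000 → not met
Not met: 5, 6, 7, 8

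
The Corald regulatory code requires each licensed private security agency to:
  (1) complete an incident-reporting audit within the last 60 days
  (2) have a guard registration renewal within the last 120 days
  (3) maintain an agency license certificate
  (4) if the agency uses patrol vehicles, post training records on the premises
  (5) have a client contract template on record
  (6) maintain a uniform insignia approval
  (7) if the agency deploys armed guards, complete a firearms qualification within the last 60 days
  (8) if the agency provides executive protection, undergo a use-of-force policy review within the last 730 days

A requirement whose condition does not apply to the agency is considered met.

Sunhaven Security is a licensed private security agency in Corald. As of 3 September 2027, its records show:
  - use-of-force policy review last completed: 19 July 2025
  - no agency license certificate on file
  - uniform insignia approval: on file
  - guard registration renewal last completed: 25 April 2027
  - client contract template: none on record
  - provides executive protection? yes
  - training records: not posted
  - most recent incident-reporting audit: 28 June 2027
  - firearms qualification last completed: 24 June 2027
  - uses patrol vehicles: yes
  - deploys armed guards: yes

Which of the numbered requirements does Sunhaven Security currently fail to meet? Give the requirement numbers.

1. incident-reporting audit 67 days ago vs limit 60 → not met
2. guard registration renewal 131 days ago vs limit 120 → not met
3. agency license certificate absent → not met
4. condition 'uses patrol vehicles' holds; training records absent → not met
5. client contract template absent → not met
6. uniform insignia approval present → met
7. condition 'deploys armed guards' holds; firearms qualification 71 days ago vs limit 60 → not met
8. condition 'provides executive protection' holds; use-of-force policy review 776 days ago vs limit 730 → not met
Not met: 1, 2, 3, 4, 5, 7, 8

1, 2, 3, 4, 5, 7, 8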